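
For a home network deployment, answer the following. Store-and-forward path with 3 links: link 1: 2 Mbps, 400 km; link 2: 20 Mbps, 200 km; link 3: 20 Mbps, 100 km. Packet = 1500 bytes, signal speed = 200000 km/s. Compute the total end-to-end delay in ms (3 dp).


Packet = 1500 bytes = 12000 bits. Store-and-forward: sum (t_trans + t_prop) per link.
Link 1: t_trans = 12000/(2*10^6) s = 6.0000 ms; t_prop = 400/200000 s = 2.0000 ms; subtotal = 8.0000 ms
Link 2: t_trans = 12000/(20*10^6) s = 0.6000 ms; t_prop = 200/200000 s = 1.0000 ms; subtotal = 1.6000 ms
Link 3: t_trans = 12000/(20*10^6) s = 0.6000 ms; t_prop = 100/200000 s = 0.5000 ms; subtotal = 1.1000 ms
End-to-end = 8.0000 + 1.6000 + 1.1000 = 10.7000 ms -> 10.700 ms (3 dp)

10.700


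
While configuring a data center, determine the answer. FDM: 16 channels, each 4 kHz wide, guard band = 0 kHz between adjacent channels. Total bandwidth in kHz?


Given: 16 channels, 4 kHz each, guard = 0 kHz
Channel bandwidth = 16 * 4 = 64 kHz
Guard bands = 15 gaps * 0 kHz = 0 kHz
Total = 64 + 0 = 64 kHz

64


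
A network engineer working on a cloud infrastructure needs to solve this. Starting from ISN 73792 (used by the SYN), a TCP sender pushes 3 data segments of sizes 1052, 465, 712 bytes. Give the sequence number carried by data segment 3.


The SYN occupies sequence number ISN = 73792, so the first data byte is ISN + 1 = 73793.
SEQ of data segment i = (ISN + 1) + sum of payload sizes of segments 1..i-1.
Segment 1: SEQ = 73793, payload = 1052 bytes
Segment 2: SEQ = 74845, payload = 465 bytes
Segment 3: SEQ = 75310, payload = 712 bytes
SEQ of segment 3 = 73793 + 1052 + 465 = 75310

75310


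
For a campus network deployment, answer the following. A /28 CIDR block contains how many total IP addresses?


Given: CIDR prefix /28
Host bits = 32 - 28 = 4
Total addresses = 2^4 = 16

16


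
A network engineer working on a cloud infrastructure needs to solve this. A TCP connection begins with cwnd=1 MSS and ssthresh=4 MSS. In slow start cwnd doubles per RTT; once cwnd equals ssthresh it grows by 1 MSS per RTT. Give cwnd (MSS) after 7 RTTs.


RTT 0: cwnd = 1 MSS (initial)
RTT 1: cwnd = 2 MSS (slow start, doubled)
RTT 2: cwnd = 4 MSS (slow start, doubled)
RTT 3: cwnd = 5 MSS (congestion avoidance, +1)
RTT 4: cwnd = 6 MSS (congestion avoidance, +1)
RTT 5: cwnd = 7 MSS (congestion avoidance, +1)
RTT 6: cwnd = 8 MSS (congestion avoidance, +1)
RTT 7: cwnd = 9 MSS (congestion avoidance, +1)

9


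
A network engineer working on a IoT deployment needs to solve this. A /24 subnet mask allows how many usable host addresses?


Given: subnet mask /24
Host bits = 32 - 24 = 8
Total addresses = 2^8 = 256
Usable hosts = 256 - 2 (network + broadcast) = 254

254


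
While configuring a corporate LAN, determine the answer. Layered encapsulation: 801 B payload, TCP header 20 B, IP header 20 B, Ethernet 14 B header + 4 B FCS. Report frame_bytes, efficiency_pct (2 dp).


TCP segment = 801 + 20 = 821 B
IP packet = 821 + 20 = 841 B
Ethernet frame = 841 + 14 + 4 = 859 B
Efficiency = app / frame = 801 / 859 = 0.932480 = 93.2480% -> 93.25% (2 dp)

859, 93.25


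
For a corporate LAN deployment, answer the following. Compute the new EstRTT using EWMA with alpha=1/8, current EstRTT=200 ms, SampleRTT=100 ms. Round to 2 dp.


Given: EstRTT = 200 ms, SampleRTT = 100 ms, alpha = 1/8
New EstRTT = (1 - alpha) * EstRTT + alpha * SampleRTT
(7/8) * 200 = 175
(1/8) * 100 = 12.5
New EstRTT = 175 + 12.5 = 187.5 ms -> 187.50 ms (2 dp)

187.50


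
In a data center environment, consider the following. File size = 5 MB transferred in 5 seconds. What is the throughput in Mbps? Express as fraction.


Given: file = 5 MB, time = 5 s
File in Mb = 5 * 8 = 40 Mb
Throughput = 40 / 5 Mbps
Throughput = 8 Mbps

8


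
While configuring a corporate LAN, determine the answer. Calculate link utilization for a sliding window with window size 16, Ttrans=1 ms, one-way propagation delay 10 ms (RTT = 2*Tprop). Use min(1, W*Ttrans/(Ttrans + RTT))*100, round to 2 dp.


Given: W = 16, Ttrans = 1 ms, RTT = 20 ms (= 2 * Tprop, Tprop = 10 ms)
Cycle time = Ttrans + RTT = 1 + 20 = 21 ms (first packet sent until its ACK returns)
W * Ttrans = 16 * 1 = 16 ms of sending per cycle
W * Ttrans / (Ttrans + RTT) = 16 / 21 = 0.761905
U = min(1, 0.761905) = 0.761905
U% = 76.19%

76.19


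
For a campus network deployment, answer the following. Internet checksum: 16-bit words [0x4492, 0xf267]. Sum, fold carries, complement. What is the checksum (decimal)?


Given words: [0x4492, 0xf267]
Step 1: Sum all words
Raw sum = 17554 + 62055 = 79609
Step 2: Fold carry: (14073 + 1) = 14074
One's complement = ~14074 & 0xFFFF = 51461

51461


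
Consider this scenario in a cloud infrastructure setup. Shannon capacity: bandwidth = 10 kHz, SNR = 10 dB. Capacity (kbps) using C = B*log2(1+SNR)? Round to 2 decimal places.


Given: B = 10 kHz, SNR = 10 dB
SNR linear = 10^(10/10) = 10
1 + SNR = 11
log2(11) = 3.4594316186
C = 10 * 1000 * 3.4594316186 = 34594.3162 bps
C = 34.594316 kbps -> 34.59 kbps (2 dp)

34.59


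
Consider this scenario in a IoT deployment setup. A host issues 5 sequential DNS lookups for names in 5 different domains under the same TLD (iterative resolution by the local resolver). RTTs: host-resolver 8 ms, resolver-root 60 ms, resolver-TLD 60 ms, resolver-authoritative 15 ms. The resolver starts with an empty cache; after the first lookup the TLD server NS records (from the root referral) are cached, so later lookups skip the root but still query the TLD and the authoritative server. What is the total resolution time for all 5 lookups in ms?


Lookup 1 (cold cache): local + root + TLD + auth = 8 + 60 + 60 + 15 = 143 ms
Lookups 2..5 (TLD NS cached -> skip root; new domain -> still ask TLD and auth): local + TLD + auth = 8 + 60 + 15 = 83 ms each
Remaining 4 lookups: 4 * 83 = 332 ms
Total = 143 + 332 = 475 ms

475


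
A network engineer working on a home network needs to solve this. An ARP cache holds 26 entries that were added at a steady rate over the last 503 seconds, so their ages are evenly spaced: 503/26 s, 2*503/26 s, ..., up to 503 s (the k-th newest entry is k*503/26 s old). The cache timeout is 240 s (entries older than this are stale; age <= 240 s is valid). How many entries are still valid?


Ages are k * 503/26 s for k = 1..26 (spacing = 19.3462 s).
Entry k is valid iff k * 503/26 <= 240 iff k <= 26 * 240 / 503 = 12.4056
n_valid = floor(12.4056) = 12
(n_stale = 26 - 12 = 14)

12


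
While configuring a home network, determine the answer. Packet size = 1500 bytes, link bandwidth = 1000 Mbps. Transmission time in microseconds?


Given: packet = 1500 bytes, bandwidth = 1000 Mbps
Packet in bits = 1500 * 8 = 12000 bits
Bandwidth = 1000 * 10^6 = 1000000000 bps
Time = 12000 / 1000000000 seconds
Time in us = 12000 * 10^6 / 1000000000 = 12

12


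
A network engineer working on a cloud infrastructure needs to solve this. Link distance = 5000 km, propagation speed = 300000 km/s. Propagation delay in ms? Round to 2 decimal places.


Given: distance = 5000 km, speed = 300000 km/s
Delay = distance / speed = 5000 / 300000 seconds
Delay in ms = 5000 * 1000 / 300000
Delay = 16.6667 ms
Rounded to 2 dp = 16.67 ms

16.67


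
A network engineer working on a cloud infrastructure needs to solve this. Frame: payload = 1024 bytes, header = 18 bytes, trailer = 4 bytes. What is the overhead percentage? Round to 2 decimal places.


Given: payload = 1024 B, header = 18 B, trailer = 4 B
Overhead bytes = header + trailer = 18 + 4 = 22
Total frame = payload + overhead = 1024 + 22 = 1046
Overhead % = 22 / 1046 * 100 = 2.1033% -> 2.10% (2 dp)

2.10


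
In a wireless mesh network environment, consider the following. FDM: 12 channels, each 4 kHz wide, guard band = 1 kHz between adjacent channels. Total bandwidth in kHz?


Given: 12 channels, 4 kHz each, guard = 1 kHz
Channel bandwidth = 12 * 4 = 48 kHz
Guard bands = 11 gaps * 1 kHz = 11 kHz
Total = 48 + 11 = 59 kHz

59


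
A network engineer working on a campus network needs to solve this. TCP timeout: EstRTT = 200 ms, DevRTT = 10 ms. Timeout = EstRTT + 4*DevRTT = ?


Given: EstRTT = 200 ms, DevRTT = 10 ms
Timeout = EstRTT + 4 * DevRTT
4 * DevRTT = 4 * 10 = 40
Timeout = 200 + 40 = 240 ms

240


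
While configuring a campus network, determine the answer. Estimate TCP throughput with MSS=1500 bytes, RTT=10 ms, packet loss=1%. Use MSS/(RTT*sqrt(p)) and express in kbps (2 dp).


Given: MSS = 1500 bytes, RTT = 10 ms, loss = 1%
RTT in seconds = 10 / 1000 = 0.01
Loss rate = 1% = 0.01
sqrt(loss) = sqrt(0.01) = 0.1
Throughput (bytes/s) = 1500 / (0.01 * 0.1) = 1500000.0000
Throughput (kbps) = 1500000.0000 * 8 / 1000 = 12000.000000 -> 12000.00 kbps (2 dp)

12000.00


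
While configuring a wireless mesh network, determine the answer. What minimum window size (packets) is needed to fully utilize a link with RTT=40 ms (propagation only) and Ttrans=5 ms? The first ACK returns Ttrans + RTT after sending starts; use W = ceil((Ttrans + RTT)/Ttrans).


Given: Ttrans = 5 ms, RTT = 40 ms (= 2 * Tprop, Tprop = 20 ms)
Time until first ACK returns = Ttrans + RTT = 5 + 40 = 45 ms
Need W * Ttrans >= Ttrans + RTT  ->  W >= (Ttrans + RTT) / Ttrans
(Ttrans + RTT) / Ttrans = 45 / 5 = 9
W_min = ceil(9) = 9

9


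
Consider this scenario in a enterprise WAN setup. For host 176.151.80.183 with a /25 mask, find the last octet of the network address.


Given: IP = 176.151.80.183, prefix = /25
Subnet mask = 255.255.255.128
Last octet of IP: 183
Last octet of mask: 128
Network last octet = 183 AND 128 = 128

128


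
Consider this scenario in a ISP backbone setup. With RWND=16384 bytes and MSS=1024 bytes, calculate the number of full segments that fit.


Given: RWND = 16384 bytes, MSS = 1024 bytes
Full segments = floor(RWND / MSS)
Full segments = floor(16384 / 1024)
Full segments = floor(16.0) = 16

16


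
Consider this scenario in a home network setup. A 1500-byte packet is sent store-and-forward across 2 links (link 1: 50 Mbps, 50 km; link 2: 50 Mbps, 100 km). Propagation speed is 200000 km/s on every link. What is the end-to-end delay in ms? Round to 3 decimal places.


Packet = 1500 bytes = 12000 bits. Store-and-forward: sum (t_trans + t_prop) per link.
Link 1: t_trans = 12000/(50*10^6) s = 0.2400 ms; t_prop = 50/200000 s = 0.2500 ms; subtotal = 0.4900 ms
Link 2: t_trans = 12000/(50*10^6) s = 0.2400 ms; t_prop = 100/200000 s = 0.5000 ms; subtotal = 0.7400 ms
End-to-end = 0.4900 + 0.7400 = 1.2300 ms -> 1.230 ms (3 dp)

1.230


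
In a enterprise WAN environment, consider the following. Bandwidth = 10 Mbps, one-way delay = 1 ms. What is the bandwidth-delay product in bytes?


Given: bandwidth = 10 Mbps, delay = 1 ms
BDP in bits = 10 * 10^6 * 1 / 1000
BDP in bits = 10000
BDP in bytes = 10000 / 8 = 1250

1250


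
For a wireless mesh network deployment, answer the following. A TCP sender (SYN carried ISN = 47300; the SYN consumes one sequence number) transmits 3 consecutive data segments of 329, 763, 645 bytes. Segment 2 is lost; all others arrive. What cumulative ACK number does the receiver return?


SYN uses sequence number 47300; first data byte = ISN + 1 = 47301.
Segment 1: SEQ = 47301, len = 329 B, covers [47301, 47629]
Segment 2: SEQ = 47630, len = 763 B, covers [47630, 48392] [LOST]
Segment 3: SEQ = 48393, len = 645 B, covers [48393, 49037]
In-order data received: bytes [47301, 47629] (segments 1..1).
Segment 2 missing -> gap begins at byte 47630; later segments buffered out of order.
Cumulative ACK = next expected in-order byte = 47301 + 329 = 47630

47630


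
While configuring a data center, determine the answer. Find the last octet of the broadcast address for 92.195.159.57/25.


Given: IP = 92.195.159.57, prefix = /25
Host bits = 32 - 25 = 7
Network last octet = 57 AND mask = 0
Host part size = 2^7 - 1 = 127
Broadcast last octet = 0 OR 127 = 127

127


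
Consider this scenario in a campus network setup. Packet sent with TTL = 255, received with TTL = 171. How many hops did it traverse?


Given: initial TTL = 255, received TTL = 171
Hops = initial TTL - received TTL
Hops = 255 - 171 = 84

84


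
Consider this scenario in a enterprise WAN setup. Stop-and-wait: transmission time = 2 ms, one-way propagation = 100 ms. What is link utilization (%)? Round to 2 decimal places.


Given: Ttrans = 2 ms, Tprop = 100 ms
RTT = 2 * Tprop = 2 * 100 = 200 ms
U = Ttrans / (Ttrans + RTT)
U = 2 / (2 + 200)
U = 2 / 202 = 0.009901
U% = 0.99%

0.99


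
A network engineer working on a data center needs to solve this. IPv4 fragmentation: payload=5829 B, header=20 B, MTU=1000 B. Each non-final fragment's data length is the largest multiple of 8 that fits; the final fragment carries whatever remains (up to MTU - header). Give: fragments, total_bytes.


Max data per non-final fragment = floor((MTU - header)/8)*8 = floor((1000 - 20)/8)*8 = floor(980/8)*8 = 976 B
Final fragment needs no 8-byte alignment: it can carry up to MTU - header = 980 B
Non-final fragments needed = ceil((payload - 980) / 976) = ceil(4849/976) = ceil(4.9682) = 5
Number of fragments = 5 + 1 = 6
Fragment sizes (data): 5 * 976 B + 949 B (last, 949 <= 980 OK)
Total bytes sent = payload + n_frags * header = 5829 + 6*20 = 5829 + 120 = 5949 B

6, 5949


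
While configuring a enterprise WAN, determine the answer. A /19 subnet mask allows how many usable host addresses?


Given: subnet mask /19
Host bits = 32 - 19 = 13
Total addresses = 2^13 = 8192
Usable hosts = 8192 - 2 (network + broadcast) = 8190

8190


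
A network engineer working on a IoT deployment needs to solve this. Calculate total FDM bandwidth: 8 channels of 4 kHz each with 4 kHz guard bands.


Given: 8 channels, 4 kHz each, guard = 4 kHz
Channel bandwidth = 8 * 4 = 32 kHz
Guard bands = 7 gaps * 4 kHz = 28 kHz
Total = 32 + 28 = 60 kHz

60


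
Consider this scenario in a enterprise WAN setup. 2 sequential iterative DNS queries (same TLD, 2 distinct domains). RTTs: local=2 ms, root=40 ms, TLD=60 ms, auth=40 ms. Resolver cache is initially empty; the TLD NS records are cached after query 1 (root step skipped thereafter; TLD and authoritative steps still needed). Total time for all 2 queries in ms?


Lookup 1 (cold cache): local + root + TLD + auth = 2 + 40 + 60 + 40 = 142 ms
Lookups 2..2 (TLD NS cached -> skip root; new domain -> still ask TLD and auth): local + TLD + auth = 2 + 60 + 40 = 102 ms each
Remaining 1 lookups: 1 * 102 = 102 ms
Total = 142 + 102 = 244 ms

244


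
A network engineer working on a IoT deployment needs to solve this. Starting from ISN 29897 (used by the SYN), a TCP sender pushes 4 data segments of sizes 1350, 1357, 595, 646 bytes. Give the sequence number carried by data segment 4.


The SYN occupies sequence number ISN = 29897, so the first data byte is ISN + 1 = 29898.
SEQ of data segment i = (ISN + 1) + sum of payload sizes of segments 1..i-1.
Segment 1: SEQ = 29898, payload = 1350 bytes
Segment 2: SEQ = 31248, payload = 1357 bytes
Segment 3: SEQ = 32605, payload = 595 bytes
Segment 4: SEQ = 33200, payload = 646 bytes
SEQ of segment 4 = 29898 + 1350 + 1357 + 595 = 33200

33200


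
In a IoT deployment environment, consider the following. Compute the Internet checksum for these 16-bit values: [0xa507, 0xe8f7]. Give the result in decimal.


Given words: [0xa507, 0xe8f7]
Step 1: Sum all words
Raw sum = 42247 + 59639 = 101886
Step 2: Fold carry: (36350 + 1) = 36351
One's complement = ~36351 & 0xFFFF = 29184

29184


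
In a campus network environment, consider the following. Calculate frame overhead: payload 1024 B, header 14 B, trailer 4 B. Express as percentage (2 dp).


Given: payload = 1024 B, header = 14 B, trailer = 4 B
Overhead bytes = header + trailer = 14 + 4 = 18
Total frame = payload + overhead = 1024 + 18 = 1042
Overhead % = 18 / 1042 * 100 = 1.7274% -> 1.73% (2 dp)

1.73


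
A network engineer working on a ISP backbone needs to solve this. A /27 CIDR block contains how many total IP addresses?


Given: CIDR prefix /27
Host bits = 32 - 27 = 5
Total addresses = 2^5 = 32

32


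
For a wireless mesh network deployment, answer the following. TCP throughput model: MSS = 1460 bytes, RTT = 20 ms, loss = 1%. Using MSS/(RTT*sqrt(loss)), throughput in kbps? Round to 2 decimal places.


Given: MSS = 1460 bytes, RTT = 20 ms, loss = 1%
RTT in seconds = 20 / 1000 = 0.02
Loss rate = 1% = 0.01
sqrt(loss) = sqrt(0.01) = 0.1
Throughput (bytes/s) = 1460 / (0.02 * 0.1) = 730000.0000
Throughput (kbps) = 730000.0000 * 8 / 1000 = 5840.000000 -> 5840.00 kbps (2 dp)

5840.00


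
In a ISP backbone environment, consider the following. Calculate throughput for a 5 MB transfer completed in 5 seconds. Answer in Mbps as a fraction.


Given: file = 5 MB, time = 5 s
File in Mb = 5 * 8 = 40 Mb
Throughput = 40 / 5 Mbps
Throughput = 8 Mbps

8


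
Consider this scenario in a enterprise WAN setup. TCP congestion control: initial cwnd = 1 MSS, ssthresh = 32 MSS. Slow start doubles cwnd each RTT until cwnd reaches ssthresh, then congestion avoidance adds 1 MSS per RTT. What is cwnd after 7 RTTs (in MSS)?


RTT 0: cwnd = 1 MSS (initial)
RTT 1: cwnd = 2 MSS (slow start, doubled)
RTT 2: cwnd = 4 MSS (slow start, doubled)
RTT 3: cwnd = 8 MSS (slow start, doubled)
RTT 4: cwnd = 16 MSS (slow start, doubled)
RTT 5: cwnd = 32 MSS (slow start, doubled)
RTT 6: cwnd = 33 MSS (congestion avoidance, +1)
RTT 7: cwnd = 34 MSS (congestion avoidance, +1)

34


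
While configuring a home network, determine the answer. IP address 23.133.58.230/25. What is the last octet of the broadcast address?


Given: IP = 23.133.58.230, prefix = /25
Host bits = 32 - 25 = 7
Network last octet = 230 AND mask = 128
Host part size = 2^7 - 1 = 127
Broadcast last octet = 128 OR 127 = 255

255


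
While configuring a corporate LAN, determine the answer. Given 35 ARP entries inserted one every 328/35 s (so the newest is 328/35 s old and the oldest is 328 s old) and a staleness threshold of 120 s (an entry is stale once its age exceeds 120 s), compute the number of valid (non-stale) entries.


Ages are k * 328/35 s for k = 1..35 (spacing = 9.3714 s).
Entry k is valid iff k * 328/35 <= 120 iff k <= 35 * 120 / 328 = 12.8049
n_valid = floor(12.8049) = 12
(n_stale = 35 - 12 = 23)

12


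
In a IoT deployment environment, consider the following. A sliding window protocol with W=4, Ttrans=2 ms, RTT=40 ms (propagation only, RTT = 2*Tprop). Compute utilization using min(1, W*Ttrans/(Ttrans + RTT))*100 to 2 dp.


Given: W = 4, Ttrans = 2 ms, RTT = 40 ms (= 2 * Tprop, Tprop = 20 ms)
Cycle time = Ttrans + RTT = 2 + 40 = 42 ms (first packet sent until its ACK returns)
W * Ttrans = 4 * 2 = 8 ms of sending per cycle
W * Ttrans / (Ttrans + RTT) = 8 / 42 = 0.190476
U = min(1, 0.190476) = 0.190476
U% = 19.05%

19.05


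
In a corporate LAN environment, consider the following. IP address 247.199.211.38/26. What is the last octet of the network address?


Given: IP = 247.199.211.38, prefix = /26
Subnet mask = 255.255.255.192
Last octet of IP: 38
Last octet of mask: 192
Network last octet = 38 AND 192 = 0

0


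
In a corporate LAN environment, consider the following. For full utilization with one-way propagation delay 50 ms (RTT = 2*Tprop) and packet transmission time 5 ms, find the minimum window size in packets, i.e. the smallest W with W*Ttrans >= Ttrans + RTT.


Given: Ttrans = 5 ms, RTT = 100 ms (= 2 * Tprop, Tprop = 50 ms)
Time until first ACK returns = Ttrans + RTT = 5 + 100 = 105 ms
Need W * Ttrans >= Ttrans + RTT  ->  W >= (Ttrans + RTT) / Ttrans
(Ttrans + RTT) / Ttrans = 105 / 5 = 21
W_min = ceil(21) = 21

21


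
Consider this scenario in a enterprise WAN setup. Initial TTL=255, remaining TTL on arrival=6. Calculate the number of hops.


Given: initial TTL = 255, received TTL = 6
Hops = initial TTL - received TTL
Hops = 255 - 6 = 249

249


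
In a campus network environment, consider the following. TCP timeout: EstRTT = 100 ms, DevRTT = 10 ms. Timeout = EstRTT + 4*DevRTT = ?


Given: EstRTT = 100 ms, DevRTT = 10 ms
Timeout = EstRTT + 4 * DevRTT
4 * DevRTT = 4 * 10 = 40
Timeout = 100 + 40 = 140 ms

140


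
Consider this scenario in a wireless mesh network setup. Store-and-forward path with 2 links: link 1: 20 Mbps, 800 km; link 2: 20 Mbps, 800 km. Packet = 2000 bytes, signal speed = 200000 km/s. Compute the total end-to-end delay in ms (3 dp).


Packet = 2000 bytes = 16000 bits. Store-and-forward: sum (t_trans + t_prop) per link.
Link 1: t_trans = 16000/(20*10^6) s = 0.8000 ms; t_prop = 800/200000 s = 4.0000 ms; subtotal = 4.8000 ms
Link 2: t_trans = 16000/(20*10^6) s = 0.8000 ms; t_prop = 800/200000 s = 4.0000 ms; subtotal = 4.8000 ms
End-to-end = 4.8000 + 4.8000 = 9.6000 ms -> 9.600 ms (3 dp)

9.600


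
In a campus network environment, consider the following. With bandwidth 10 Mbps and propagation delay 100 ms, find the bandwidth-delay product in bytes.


Given: bandwidth = 10 Mbps, delay = 100 ms
BDP in bits = 10 * 10^6 * 100 / 1000
BDP in bits = 1000000
BDP in bytes = 1000000 / 8 = 125000

125000


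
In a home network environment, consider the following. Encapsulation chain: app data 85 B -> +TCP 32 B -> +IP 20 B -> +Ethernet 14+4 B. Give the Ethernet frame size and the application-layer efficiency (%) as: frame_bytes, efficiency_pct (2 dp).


TCP segment = 85 + 32 = 117 B
IP packet = 117 + 20 = 137 B
Ethernet frame = 137 + 14 + 4 = 155 B
Efficiency = app / frame = 85 / 155 = 0.548387 = 54.8387% -> 54.84% (2 dp)

155, 54.84


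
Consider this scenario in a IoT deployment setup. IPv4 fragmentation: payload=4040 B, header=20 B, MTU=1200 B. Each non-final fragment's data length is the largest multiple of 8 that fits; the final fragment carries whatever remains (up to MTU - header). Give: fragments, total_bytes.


Max data per non-final fragment = floor((MTU - header)/8)*8 = floor((1200 - 20)/8)*8 = floor(1180/8)*8 = 1176 B
Final fragment needs no 8-byte alignment: it can carry up to MTU - header = 1180 B
Non-final fragments needed = ceil((payload - 1180) / 1176) = ceil(2860/1176) = ceil(2.4320) = 3
Number of fragments = 3 + 1 = 4
Fragment sizes (data): 3 * 1176 B + 512 B (last, 512 <= 1180 OK)
Total bytes sent = payload + n_frags * header = 4040 + 4*20 = 4040 + 80 = 4120 B

4, 4120


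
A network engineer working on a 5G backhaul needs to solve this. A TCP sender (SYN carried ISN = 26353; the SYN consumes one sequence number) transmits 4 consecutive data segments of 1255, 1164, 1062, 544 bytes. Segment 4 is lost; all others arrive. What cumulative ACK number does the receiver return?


SYN uses sequence number 26353; first data byte = ISN + 1 = 26354.
Segment 1: SEQ = 26354, len = 1255 B, covers [26354, 27608]
Segment 2: SEQ = 27609, len = 1164 B, covers [27609, 28772]
Segment 3: SEQ = 28773, len = 1062 B, covers [28773, 29834]
Segment 4: SEQ = 29835, len = 544 B, covers [29835, 30378] [LOST]
In-order data received: bytes [26354, 29834] (segments 1..3).
Segment 4 missing -> gap begins at byte 29835.
Cumulative ACK = next expected in-order byte = 26354 + 1255 + 1164 + 1062 = 29835

29835


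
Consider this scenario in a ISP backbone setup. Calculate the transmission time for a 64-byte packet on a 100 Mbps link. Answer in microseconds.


Given: packet = 64 bytes, bandwidth = 100 Mbps
Packet in bits = 64 * 8 = 512 bits
Bandwidth = 100 * 10^6 = 100000000 bps
Time = 512 / 100000000 seconds
Time in us = 512 * 10^6 / 100000000 = 5.12

5.12


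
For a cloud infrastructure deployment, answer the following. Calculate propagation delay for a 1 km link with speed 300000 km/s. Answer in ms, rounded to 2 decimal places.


Given: distance = 1 km, speed = 300000 km/s
Delay = distance / speed = 1 / 300000 seconds
Delay in ms = 1 * 1000 / 300000
Delay = 0.0033 ms
Rounded to 2 dp = 0.00 ms

0.00


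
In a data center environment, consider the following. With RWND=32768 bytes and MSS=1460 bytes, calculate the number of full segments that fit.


Given: RWND = 32768 bytes, MSS = 1460 bytes
Full segments = floor(RWND / MSS)
Full segments = floor(32768 / 1460)
Full segments = floor(22.4438) = 22

22


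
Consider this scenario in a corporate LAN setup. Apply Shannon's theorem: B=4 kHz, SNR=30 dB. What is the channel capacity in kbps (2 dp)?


Given: B = 4 kHz, SNR = 30 dB
SNR linear = 10^(30/10) = 1000
1 + SNR = 1001
log2(1001) = 9.9672262588
C = 4 * 1000 * 9.9672262588 = 39868.9050 bps
C = 39.868905 kbps -> 39.87 kbps (2 dp)

39.87


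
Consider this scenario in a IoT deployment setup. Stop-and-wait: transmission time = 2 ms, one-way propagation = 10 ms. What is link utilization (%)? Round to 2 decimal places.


Given: Ttrans = 2 ms, Tprop = 10 ms
RTT = 2 * Tprop = 2 * 10 = 20 ms
U = Ttrans / (Ttrans + RTT)
U = 2 / (2 + 20)
U = 2 / 22 = 0.090909
U% = 9.09%

9.09


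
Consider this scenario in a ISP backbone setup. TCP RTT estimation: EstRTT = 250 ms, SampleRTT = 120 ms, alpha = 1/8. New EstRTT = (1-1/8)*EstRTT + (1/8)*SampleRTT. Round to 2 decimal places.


Given: EstRTT = 250 ms, SampleRTT = 120 ms, alpha = 1/8
New EstRTT = (1 - alpha) * EstRTT + alpha * SampleRTT
(7/8) * 250 = 218.75
(1/8) * 120 = 15
New EstRTT = 218.75 + 15 = 233.75 ms -> 233.75 ms (2 dp)

233.75


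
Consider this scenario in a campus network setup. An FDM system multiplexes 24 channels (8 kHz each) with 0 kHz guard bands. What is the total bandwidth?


Given: 24 channels, 8 kHz each, guard = 0 kHz
Channel bandwidth = 24 * 8 = 192 kHz
Guard bands = 23 gaps * 0 kHz = 0 kHz
Total = 192 + 0 = 192 kHz

192


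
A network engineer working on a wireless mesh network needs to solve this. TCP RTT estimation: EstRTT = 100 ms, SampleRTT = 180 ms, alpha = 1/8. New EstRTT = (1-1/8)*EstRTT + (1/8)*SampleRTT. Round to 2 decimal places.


Given: EstRTT = 100 ms, SampleRTT = 180 ms, alpha = 1/8
New EstRTT = (1 - alpha) * EstRTT + alpha * SampleRTT
(7/8) * 100 = 87.5
(1/8) * 180 = 22.5
New EstRTT = 87.5 + 22.5 = 110 ms -> 110.00 ms (2 dp)

110.00


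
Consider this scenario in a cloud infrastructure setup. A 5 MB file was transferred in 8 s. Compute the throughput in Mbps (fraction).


Given: file = 5 MB, time = 8 s
File in Mb = 5 * 8 = 40 Mb
Throughput = 40 / 8 Mbps
Throughput = 5 Mbps

5


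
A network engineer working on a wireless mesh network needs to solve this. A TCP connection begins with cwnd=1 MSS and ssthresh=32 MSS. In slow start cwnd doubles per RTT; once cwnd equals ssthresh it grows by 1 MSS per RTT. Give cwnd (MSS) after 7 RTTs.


RTT 0: cwnd = 1 MSS (initial)
RTT 1: cwnd = 2 MSS (slow start, doubled)
RTT 2: cwnd = 4 MSS (slow start, doubled)
RTT 3: cwnd = 8 MSS (slow start, doubled)
RTT 4: cwnd = 16 MSS (slow start, doubled)
RTT 5: cwnd = 32 MSS (slow start, doubled)
RTT 6: cwnd = 33 MSS (congestion avoidance, +1)
RTT 7: cwnd = 34 MSS (congestion avoidance, +1)

34


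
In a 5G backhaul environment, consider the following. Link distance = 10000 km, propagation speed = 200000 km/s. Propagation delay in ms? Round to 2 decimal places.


Given: distance = 10000 km, speed = 200000 km/s
Delay = distance / speed = 10000 / 200000 seconds
Delay in ms = 10000 * 1000 / 200000
Delay = 50.0000 ms
Rounded to 2 dp = 50.00 ms

50.00


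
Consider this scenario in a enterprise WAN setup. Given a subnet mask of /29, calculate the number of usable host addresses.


Given: subnet mask /29
Host bits = 32 - 29 = 3
Total addresses = 2^3 = 8
Usable hosts = 8 - 2 (network + broadcast) = 6

6


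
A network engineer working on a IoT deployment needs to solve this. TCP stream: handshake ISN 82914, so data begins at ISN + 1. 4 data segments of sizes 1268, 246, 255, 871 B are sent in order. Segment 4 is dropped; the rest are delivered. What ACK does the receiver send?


SYN uses sequence number 82914; first data byte = ISN + 1 = 82915.
Segment 1: SEQ = 82915, len = 1268 B, covers [82915, 84182]
Segment 2: SEQ = 84183, len = 246 B, covers [84183, 84428]
Segment 3: SEQ = 84429, len = 255 B, covers [84429, 84683]
Segment 4: SEQ = 84684, len = 871 B, covers [84684, 85554] [LOST]
In-order data received: bytes [82915, 84683] (segments 1..3).
Segment 4 missing -> gap begins at byte 84684.
Cumulative ACK = next expected in-order byte = 82915 + 1268 + 246 + 255 = 84684

84684


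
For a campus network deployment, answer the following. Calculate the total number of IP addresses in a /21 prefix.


Given: CIDR prefix /21
Host bits = 32 - 21 = 11
Total addresses = 2^11 = 2048

2048


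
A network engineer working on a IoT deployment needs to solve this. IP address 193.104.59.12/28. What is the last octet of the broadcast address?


Given: IP = 193.104.59.12, prefix = /28
Host bits = 32 - 28 = 4
Network last octet = 12 AND mask = 0
Host part size = 2^4 - 1 = 15
Broadcast last octet = 0 OR 15 = 15

15


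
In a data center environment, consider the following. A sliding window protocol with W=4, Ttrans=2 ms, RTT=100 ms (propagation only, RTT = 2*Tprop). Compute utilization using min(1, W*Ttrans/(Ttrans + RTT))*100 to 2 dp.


Given: W = 4, Ttrans = 2 ms, RTT = 100 ms (= 2 * Tprop, Tprop = 50 ms)
Cycle time = Ttrans + RTT = 2 + 100 = 102 ms (first packet sent until its ACK returns)
W * Ttrans = 4 * 2 = 8 ms of sending per cycle
W * Ttrans / (Ttrans + RTT) = 8 / 102 = 0.078431
U = min(1, 0.078431) = 0.078431
U% = 7.84%

7.84


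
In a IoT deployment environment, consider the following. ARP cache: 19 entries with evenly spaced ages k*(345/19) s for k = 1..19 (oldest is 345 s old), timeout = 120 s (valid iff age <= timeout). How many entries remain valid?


Ages are k * 345/19 s for k = 1..19 (spacing = 18.1579 s).
Entry k is valid iff k * 345/19 <= 120 iff k <= 19 * 120 / 345 = 6.6087
n_valid = floor(6.6087) = 6
(n_stale = 19 - 6 = 13)

6


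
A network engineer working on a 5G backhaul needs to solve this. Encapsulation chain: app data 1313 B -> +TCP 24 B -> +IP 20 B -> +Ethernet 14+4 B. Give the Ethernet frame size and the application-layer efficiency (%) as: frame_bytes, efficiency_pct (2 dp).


TCP segment = 1313 + 24 = 1337 B
IP packet = 1337 + 20 = 1357 B
Ethernet frame = 1357 + 14 + 4 = 1375 B
Efficiency = app / frame = 1313 / 1375 = 0.954909 = 95.4909% -> 95.49% (2 dp)

1375, 95.49


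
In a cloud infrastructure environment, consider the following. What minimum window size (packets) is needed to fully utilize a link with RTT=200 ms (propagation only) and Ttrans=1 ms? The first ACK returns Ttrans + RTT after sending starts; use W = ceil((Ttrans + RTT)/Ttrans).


Given: Ttrans = 1 ms, RTT = 200 ms (= 2 * Tprop, Tprop = 100 ms)
Time until first ACK returns = Ttrans + RTT = 1 + 200 = 201 ms
Need W * Ttrans >= Ttrans + RTT  ->  W >= (Ttrans + RTT) / Ttrans
(Ttrans + RTT) / Ttrans = 201 / 1 = 201
W_min = ceil(201) = 201

201


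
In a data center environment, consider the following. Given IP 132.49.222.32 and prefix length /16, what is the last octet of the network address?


Given: IP = 132.49.222.32, prefix = /16
Subnet mask = 255.255.0.0
Last octet of IP: 32
Last octet of mask: 0
Network last octet = 32 AND 0 = 0

0


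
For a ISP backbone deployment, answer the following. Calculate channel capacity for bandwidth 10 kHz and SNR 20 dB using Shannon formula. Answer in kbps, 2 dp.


Given: B = 10 kHz, SNR = 20 dB
SNR linear = 10^(20/10) = 100
1 + SNR = 101
log2(101) = 6.6582114828
C = 10 * 1000 * 6.6582114828 = 66582.1148 bps
C = 66.582115 kbps -> 66.58 kbps (2 dp)

66.58


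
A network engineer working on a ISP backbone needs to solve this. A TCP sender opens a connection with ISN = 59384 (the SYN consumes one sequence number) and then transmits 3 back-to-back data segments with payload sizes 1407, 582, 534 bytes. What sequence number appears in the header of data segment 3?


The SYN occupies sequence number ISN = 59384, so the first data byte is ISN + 1 = 59385.
SEQ of data segment i = (ISN + 1) + sum of payload sizes of segments 1..i-1.
Segment 1: SEQ = 59385, payload = 1407 bytes
Segment 2: SEQ = 60792, payload = 582 bytes
Segment 3: SEQ = 61374, payload = 534 bytes
SEQ of segment 3 = 59385 + 1407 + 582 = 61374

61374


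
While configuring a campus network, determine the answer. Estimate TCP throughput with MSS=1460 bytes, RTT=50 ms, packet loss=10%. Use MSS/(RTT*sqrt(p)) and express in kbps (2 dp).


Given: MSS = 1460 bytes, RTT = 50 ms, loss = 10%
RTT in seconds = 50 / 1000 = 0.05
Loss rate = 10% = 0.1
sqrt(loss) = sqrt(0.1) = 0.316227766017
Throughput (bytes/s) = 1460 / (0.05 * 0.316227766017) = 92338.5077
Throughput (kbps) = 92338.5077 * 8 / 1000 = 738.708061 -> 738.71 kbps (2 dp)

738.71


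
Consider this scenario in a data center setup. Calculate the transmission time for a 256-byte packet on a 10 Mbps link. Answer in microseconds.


Given: packet = 256 bytes, bandwidth = 10 Mbps
Packet in bits = 256 * 8 = 2048 bits
Bandwidth = 10 * 10^6 = 10000000 bps
Time = 2048 / 10000000 seconds
Time in us = 2048 * 10^6 / 10000000 = 204.8

204.8


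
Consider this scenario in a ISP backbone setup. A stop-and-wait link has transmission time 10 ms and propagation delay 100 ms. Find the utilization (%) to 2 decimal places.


Given: Ttrans = 10 ms, Tprop = 100 ms
RTT = 2 * Tprop = 2 * 100 = 200 ms
U = Ttrans / (Ttrans + RTT)
U = 10 / (10 + 200)
U = 10 / 210 = 0.047619
U% = 4.76%

4.76


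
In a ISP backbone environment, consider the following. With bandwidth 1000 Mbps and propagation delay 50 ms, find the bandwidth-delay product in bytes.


Given: bandwidth = 1000 Mbps, delay = 50 ms
BDP in bits = 1000 * 10^6 * 50 / 1000
BDP in bits = 50000000
BDP in bytes = 50000000 / 8 = 6250000

6250000


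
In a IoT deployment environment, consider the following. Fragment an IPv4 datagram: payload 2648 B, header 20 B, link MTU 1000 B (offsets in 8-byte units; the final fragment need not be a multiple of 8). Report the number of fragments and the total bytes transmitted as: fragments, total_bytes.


Max data per non-final fragment = floor((MTU - header)/8)*8 = floor((1000 - 20)/8)*8 = floor(980/8)*8 = 976 B
Final fragment needs no 8-byte alignment: it can carry up to MTU - header = 980 B
Non-final fragments needed = ceil((payload - 980) / 976) = ceil(1668/976) = ceil(1.7090) = 2
Number of fragments = 2 + 1 = 3
Fragment sizes (data): 2 * 976 B + 696 B (last, 696 <= 980 OK)
Total bytes sent = payload + n_frags * header = 2648 + 3*20 = 2648 + 60 = 2708 B

3, 2708


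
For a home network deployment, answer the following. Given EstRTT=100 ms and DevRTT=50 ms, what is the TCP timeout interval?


Given: EstRTT = 100 ms, DevRTT = 50 ms
Timeout = EstRTT + 4 * DevRTT
4 * DevRTT = 4 * 50 = 200
Timeout = 100 + 200 = 300 ms

300


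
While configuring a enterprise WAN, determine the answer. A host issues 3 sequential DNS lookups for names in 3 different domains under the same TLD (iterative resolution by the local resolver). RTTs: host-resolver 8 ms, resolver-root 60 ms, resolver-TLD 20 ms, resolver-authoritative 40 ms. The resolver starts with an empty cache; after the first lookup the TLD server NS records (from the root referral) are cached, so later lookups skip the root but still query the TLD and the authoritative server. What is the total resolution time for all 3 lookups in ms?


Lookup 1 (cold cache): local + root + TLD + auth = 8 + 60 + 20 + 40 = 128 ms
Lookups 2..3 (TLD NS cached -> skip root; new domain -> still ask TLD and auth): local + TLD + auth = 8 + 20 + 40 = 68 ms each
Remaining 2 lookups: 2 * 68 = 136 ms
Total = 128 + 136 = 264 ms

264


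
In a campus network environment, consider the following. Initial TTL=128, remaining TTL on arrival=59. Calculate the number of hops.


Given: initial TTL = 128, received TTL = 59
Hops = initial TTL - received TTL
Hops = 128 - 59 = 69

69


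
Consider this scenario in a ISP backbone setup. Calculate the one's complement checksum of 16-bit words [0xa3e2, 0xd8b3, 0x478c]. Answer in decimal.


Given words: [0xa3e2, 0xd8b3, 0x478c]
Step 1: Sum all words
Raw sum = 41954 + 55475 + 18316 = 115745
Step 2: Fold carry: (50209 + 1) = 50210
One's complement = ~50210 & 0xFFFF = 15325

15325


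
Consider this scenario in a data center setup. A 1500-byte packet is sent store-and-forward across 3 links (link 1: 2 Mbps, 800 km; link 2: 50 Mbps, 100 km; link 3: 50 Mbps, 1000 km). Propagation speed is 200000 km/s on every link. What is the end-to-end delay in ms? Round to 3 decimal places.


Packet = 1500 bytes = 12000 bits. Store-and-forward: sum (t_trans + t_prop) per link.
Link 1: t_trans = 12000/(2*10^6) s = 6.0000 ms; t_prop = 800/200000 s = 4.0000 ms; subtotal = 10.0000 ms
Link 2: t_trans = 12000/(50*10^6) s = 0.2400 ms; t_prop = 100/200000 s = 0.5000 ms; subtotal = 0.7400 ms
Link 3: t_trans = 12000/(50*10^6) s = 0.2400 ms; t_prop = 1000/200000 s = 5.0000 ms; subtotal = 5.2400 ms
End-to-end = 10.0000 + 0.7400 + 5.2400 = 15.9800 ms -> 15.980 ms (3 dp)

15.980


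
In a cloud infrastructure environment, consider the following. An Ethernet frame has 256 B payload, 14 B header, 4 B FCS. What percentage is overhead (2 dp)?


Given: payload = 256 B, header = 14 B, trailer = 4 B
Overhead bytes = header + trailer = 14 + 4 = 18
Total frame = payload + overhead = 256 + 18 = 274
Overhead % = 18 / 274 * 100 = 6.5693% -> 6.57% (2 dp)

6.57


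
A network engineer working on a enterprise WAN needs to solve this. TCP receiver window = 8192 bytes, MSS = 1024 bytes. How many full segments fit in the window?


Given: RWND = 8192 bytes, MSS = 1024 bytes
Full segments = floor(RWND / MSS)
Full segments = floor(8192 / 1024)
Full segments = floor(8.0) = 8

8


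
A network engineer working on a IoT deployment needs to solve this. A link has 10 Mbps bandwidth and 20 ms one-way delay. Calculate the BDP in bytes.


Given: bandwidth = 10 Mbps, delay = 20 ms
BDP in bits = 10 * 10^6 * 20 / 1000
BDP in bits = 200000
BDP in bytes = 200000 / 8 = 25000

25000


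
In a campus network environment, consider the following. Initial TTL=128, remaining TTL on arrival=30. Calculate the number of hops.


Given: initial TTL = 128, received TTL = 30
Hops = initial TTL - received TTL
Hops = 128 - 30 = 98

98


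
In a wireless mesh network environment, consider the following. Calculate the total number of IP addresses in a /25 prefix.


Given: CIDR prefix /25
Host bits = 32 - 25 = 7
Total addresses = 2^7 = 128

128


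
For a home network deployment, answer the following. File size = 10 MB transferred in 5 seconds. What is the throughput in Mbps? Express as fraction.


Given: file = 10 MB, time = 5 s
File in Mb = 10 * 8 = 80 Mb
Throughput = 80 / 5 Mbps
Throughput = 16 Mbps

16


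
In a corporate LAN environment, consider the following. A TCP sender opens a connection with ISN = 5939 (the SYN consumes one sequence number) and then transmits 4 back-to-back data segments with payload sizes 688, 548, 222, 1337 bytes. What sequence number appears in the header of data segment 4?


The SYN occupies sequence number ISN = 5939, so the first data byte is ISN + 1 = 5940.
SEQ of data segment i = (ISN + 1) + sum of payload sizes of segments 1..i-1.
Segment 1: SEQ = 5940, payload = 688 bytes
Segment 2: SEQ = 6628, payload = 548 bytes
Segment 3: SEQ = 7176, payload = 222 bytes
Segment 4: SEQ = 7398, payload = 1337 bytes
SEQ of segment 4 = 5940 + 688 + 548 + 222 = 7398

7398


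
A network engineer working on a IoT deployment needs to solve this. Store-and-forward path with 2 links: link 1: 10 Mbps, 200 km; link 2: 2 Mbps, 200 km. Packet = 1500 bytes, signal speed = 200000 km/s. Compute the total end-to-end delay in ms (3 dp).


Packet = 1500 bytes = 12000 bits. Store-and-forward: sum (t_trans + t_prop) per link.
Link 1: t_trans = 12000/(10*10^6) s = 1.2000 ms; t_prop = 200/200000 s = 1.0000 ms; subtotal = 2.2000 ms
Link 2: t_trans = 12000/(2*10^6) s = 6.0000 ms; t_prop = 200/200000 s = 1.0000 ms; subtotal = 7.0000 ms
End-to-end = 2.2000 + 7.0000 = 9.2000 ms -> 9.200 ms (3 dp)

9.200


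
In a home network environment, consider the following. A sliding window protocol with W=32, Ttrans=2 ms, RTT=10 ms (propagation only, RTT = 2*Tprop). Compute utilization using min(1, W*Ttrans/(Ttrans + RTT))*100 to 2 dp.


Given: W = 32, Ttrans = 2 ms, RTT = 10 ms (= 2 * Tprop, Tprop = 5 ms)
Cycle time = Ttrans + RTT = 2 + 10 = 12 ms (first packet sent until its ACK returns)
W * Ttrans = 32 * 2 = 64 ms of sending per cycle
W * Ttrans / (Ttrans + RTT) = 64 / 12 = 5.333333
U = min(1, 5.333333) = 1.000000
U% = 100.00%

100.00
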